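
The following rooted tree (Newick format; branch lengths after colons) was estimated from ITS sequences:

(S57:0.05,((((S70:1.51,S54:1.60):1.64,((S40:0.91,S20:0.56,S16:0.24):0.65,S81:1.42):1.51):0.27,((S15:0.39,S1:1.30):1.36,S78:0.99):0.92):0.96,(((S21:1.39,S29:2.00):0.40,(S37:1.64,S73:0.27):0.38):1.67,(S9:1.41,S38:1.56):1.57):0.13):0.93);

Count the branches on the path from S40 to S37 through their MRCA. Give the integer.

9

The MRCA of S40 and S37 is the node subtending ((((S70,S54),((S40,S20,S16),S81)),((S15,S1),S78)),(((S21,S29),(S37,S73)),(S9,S38))).
From S40 up to that node: 5 branches. From S37 up to the same node: 4 branches. Total: 5 + 4 = 9.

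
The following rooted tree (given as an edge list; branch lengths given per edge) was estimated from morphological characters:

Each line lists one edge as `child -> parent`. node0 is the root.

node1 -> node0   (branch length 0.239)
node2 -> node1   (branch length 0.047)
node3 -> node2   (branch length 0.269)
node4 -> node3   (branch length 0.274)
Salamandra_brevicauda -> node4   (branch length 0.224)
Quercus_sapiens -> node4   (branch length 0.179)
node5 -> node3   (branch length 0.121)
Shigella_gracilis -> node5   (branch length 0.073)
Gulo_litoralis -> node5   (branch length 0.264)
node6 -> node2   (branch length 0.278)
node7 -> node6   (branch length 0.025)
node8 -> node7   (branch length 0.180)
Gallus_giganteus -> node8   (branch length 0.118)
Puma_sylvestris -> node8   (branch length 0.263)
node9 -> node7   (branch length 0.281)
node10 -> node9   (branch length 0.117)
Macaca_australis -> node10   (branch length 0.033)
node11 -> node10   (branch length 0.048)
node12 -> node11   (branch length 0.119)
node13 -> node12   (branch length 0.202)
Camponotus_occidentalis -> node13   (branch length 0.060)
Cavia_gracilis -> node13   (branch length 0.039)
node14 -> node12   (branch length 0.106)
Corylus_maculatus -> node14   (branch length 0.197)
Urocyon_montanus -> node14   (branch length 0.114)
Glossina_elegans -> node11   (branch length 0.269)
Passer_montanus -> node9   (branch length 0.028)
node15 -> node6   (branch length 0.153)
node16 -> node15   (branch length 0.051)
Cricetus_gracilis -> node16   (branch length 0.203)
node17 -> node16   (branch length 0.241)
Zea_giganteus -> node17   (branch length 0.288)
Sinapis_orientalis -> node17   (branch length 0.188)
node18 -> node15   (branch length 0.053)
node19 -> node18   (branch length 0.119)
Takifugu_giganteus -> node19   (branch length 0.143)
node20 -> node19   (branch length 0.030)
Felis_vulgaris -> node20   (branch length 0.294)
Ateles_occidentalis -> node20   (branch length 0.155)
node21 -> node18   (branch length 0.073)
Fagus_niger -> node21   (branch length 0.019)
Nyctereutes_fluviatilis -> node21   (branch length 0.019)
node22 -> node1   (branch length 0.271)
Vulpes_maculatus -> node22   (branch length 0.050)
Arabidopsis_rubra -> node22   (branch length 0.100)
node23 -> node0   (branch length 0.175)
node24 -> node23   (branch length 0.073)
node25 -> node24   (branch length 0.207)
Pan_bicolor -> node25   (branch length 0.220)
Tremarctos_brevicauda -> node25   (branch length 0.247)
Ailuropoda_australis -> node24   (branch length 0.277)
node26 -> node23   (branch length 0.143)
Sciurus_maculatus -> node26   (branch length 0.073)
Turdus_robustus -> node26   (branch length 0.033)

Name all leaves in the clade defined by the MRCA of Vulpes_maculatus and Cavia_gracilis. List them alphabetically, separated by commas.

Arabidopsis_rubra, Ateles_occidentalis, Camponotus_occidentalis, Cavia_gracilis, Corylus_maculatus, Cricetus_gracilis, Fagus_niger, Felis_vulgaris, Gallus_giganteus, Glossina_elegans, Gulo_litoralis, Macaca_australis, Nyctereutes_fluviatilis, Passer_montanus, Puma_sylvestris, Quercus_sapiens, Salamandra_brevicauda, Shigella_gracilis, Sinapis_orientalis, Takifugu_giganteus, Urocyon_montanus, Vulpes_maculatus, Zea_giganteus

Tracing Vulpes_maculatus: it sits inside (Vulpes_maculatus,Arabidopsis_rubra).
Tracing Cavia_gracilis: it sits inside (Camponotus_occidentalis,Cavia_gracilis).
The smallest clade enclosing both is ((((Salamandra_brevicauda,Quercus_sapiens),(Shigella_gracilis,Gulo_litoralis)),(((Gallus_giganteus,Puma_sylvestris),((Macaca_australis,(((Camponotus_occidentalis,Cavia_gracilis),(Corylus_maculatus,Urocyon_montanus)),Glossina_elegans)),Passer_montanus)),((Cricetus_gracilis,(Zea_giganteus,Sinapis_orientalis)),((Takifugu_giganteus,(Felis_vulgaris,Ateles_occidentalis)),(Fagus_niger,Nyctereutes_fluviatilis))))),(Vulpes_maculatus,Arabidopsis_rubra)); the answer is its 23 terminal taxa in alphabetical order.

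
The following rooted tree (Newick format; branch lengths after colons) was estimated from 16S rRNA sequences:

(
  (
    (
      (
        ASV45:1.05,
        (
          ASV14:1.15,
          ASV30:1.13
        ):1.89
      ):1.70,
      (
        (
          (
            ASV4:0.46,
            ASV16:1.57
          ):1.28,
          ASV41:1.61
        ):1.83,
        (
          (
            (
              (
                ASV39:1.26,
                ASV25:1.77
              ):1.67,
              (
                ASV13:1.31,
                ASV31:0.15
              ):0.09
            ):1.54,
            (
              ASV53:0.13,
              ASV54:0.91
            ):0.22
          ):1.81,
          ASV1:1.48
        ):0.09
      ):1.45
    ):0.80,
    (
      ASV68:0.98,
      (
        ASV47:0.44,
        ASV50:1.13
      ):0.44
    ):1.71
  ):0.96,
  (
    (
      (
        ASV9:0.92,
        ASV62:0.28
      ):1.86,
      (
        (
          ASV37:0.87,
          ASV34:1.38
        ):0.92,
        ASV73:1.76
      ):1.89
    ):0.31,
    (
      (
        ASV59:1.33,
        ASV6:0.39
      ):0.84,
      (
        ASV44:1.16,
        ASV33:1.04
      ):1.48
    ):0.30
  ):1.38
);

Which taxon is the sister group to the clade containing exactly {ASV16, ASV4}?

The clade containing exactly {ASV16, ASV4} attaches to the tree at the node subtending ((ASV4,ASV16),ASV41).
The other lineage descending from that same node — the sister group — is the single tip ASV41.

ASV41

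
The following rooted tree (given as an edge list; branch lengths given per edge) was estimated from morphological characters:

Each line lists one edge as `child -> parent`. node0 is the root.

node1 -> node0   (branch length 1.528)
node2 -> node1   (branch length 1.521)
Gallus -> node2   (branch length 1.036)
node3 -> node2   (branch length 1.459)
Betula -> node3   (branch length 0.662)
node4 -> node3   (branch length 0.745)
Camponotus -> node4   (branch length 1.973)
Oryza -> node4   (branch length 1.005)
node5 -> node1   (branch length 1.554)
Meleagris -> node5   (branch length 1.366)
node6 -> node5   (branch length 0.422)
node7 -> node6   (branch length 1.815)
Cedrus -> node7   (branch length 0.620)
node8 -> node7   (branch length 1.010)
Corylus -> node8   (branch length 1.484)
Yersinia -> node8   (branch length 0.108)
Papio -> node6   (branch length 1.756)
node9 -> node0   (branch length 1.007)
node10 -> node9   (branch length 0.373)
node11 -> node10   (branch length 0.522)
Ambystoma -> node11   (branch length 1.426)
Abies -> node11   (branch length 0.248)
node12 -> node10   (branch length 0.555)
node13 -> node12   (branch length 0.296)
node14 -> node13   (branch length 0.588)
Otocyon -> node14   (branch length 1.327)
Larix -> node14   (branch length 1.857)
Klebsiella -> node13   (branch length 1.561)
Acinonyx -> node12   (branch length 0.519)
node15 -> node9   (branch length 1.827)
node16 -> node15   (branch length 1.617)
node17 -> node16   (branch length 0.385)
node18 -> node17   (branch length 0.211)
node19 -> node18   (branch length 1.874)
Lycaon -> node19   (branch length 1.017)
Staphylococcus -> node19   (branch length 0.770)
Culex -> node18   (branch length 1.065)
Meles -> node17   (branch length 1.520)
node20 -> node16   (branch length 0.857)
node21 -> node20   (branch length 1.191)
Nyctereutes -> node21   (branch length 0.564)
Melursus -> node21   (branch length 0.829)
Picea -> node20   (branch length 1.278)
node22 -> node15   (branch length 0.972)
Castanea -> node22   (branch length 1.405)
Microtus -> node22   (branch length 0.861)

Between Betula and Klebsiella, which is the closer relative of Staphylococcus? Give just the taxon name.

The MRCA of Staphylococcus and Klebsiella subtends (((Ambystoma,Abies),(((Otocyon,Larix),Klebsiella),Acinonyx)),(((((Lycaon,Staphylococcus),Culex),Meles),((Nyctereutes,Melursus),Picea)),(Castanea,Microtus))) (15 taxa).
The MRCA of Staphylococcus and Betula is the root, subtending the entire tree (24 taxa).
The first is nested inside the second, so Staphylococcus shares a more recent common ancestor with Klebsiella.

Klebsiella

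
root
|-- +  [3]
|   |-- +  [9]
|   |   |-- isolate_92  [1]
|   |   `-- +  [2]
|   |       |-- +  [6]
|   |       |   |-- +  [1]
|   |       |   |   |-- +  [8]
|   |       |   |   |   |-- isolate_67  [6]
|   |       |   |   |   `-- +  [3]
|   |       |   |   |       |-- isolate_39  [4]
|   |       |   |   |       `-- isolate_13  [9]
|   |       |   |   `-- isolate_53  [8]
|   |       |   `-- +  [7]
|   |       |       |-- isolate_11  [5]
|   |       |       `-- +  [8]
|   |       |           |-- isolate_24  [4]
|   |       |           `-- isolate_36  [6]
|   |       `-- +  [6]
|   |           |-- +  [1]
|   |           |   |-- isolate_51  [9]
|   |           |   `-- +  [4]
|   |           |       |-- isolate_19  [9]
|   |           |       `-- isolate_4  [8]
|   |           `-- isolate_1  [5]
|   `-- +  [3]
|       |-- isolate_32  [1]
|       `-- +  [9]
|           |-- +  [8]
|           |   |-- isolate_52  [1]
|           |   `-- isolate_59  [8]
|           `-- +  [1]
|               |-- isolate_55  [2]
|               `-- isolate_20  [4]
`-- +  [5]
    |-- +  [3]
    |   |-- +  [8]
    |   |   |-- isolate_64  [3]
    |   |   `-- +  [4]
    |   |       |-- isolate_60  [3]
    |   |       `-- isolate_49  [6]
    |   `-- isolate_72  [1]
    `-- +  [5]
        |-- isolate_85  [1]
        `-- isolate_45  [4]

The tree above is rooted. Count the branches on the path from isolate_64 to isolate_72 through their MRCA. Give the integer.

3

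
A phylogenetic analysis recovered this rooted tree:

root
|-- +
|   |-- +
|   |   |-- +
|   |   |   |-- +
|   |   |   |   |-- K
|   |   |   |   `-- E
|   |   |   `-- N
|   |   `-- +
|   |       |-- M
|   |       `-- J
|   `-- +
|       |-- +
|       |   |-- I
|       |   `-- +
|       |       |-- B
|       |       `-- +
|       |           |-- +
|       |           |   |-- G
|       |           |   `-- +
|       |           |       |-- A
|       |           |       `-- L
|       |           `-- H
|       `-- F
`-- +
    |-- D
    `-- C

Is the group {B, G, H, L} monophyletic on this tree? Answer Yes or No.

No

The MRCA of the listed taxa subtends (B,((G,(A,L)),H)).
That clade also contains A, which is not in the proposed group, so the group is not monophyletic.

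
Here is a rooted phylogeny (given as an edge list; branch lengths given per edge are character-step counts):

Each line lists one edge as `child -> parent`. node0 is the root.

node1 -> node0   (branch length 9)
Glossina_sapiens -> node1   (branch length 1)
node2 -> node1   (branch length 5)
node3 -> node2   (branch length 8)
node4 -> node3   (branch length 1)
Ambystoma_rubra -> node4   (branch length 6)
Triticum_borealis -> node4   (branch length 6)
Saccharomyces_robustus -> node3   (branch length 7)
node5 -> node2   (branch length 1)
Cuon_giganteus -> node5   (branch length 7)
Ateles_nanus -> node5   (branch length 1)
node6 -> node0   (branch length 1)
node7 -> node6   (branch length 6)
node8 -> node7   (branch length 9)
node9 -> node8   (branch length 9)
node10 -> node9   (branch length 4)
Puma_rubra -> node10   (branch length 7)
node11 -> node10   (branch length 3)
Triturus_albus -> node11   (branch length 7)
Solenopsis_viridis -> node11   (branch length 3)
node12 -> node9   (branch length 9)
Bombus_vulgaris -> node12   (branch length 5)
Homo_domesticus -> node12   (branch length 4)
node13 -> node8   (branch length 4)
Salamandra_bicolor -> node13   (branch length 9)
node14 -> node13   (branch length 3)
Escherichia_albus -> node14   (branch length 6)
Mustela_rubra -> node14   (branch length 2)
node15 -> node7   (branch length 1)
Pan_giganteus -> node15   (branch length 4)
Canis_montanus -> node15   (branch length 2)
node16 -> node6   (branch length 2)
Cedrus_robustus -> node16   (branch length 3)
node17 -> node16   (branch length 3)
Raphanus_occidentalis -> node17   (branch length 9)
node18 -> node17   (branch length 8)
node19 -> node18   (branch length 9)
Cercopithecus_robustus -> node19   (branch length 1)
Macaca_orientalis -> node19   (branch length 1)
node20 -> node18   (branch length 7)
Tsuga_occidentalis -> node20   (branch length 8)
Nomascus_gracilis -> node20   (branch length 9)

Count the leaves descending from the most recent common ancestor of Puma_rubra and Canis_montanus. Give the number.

10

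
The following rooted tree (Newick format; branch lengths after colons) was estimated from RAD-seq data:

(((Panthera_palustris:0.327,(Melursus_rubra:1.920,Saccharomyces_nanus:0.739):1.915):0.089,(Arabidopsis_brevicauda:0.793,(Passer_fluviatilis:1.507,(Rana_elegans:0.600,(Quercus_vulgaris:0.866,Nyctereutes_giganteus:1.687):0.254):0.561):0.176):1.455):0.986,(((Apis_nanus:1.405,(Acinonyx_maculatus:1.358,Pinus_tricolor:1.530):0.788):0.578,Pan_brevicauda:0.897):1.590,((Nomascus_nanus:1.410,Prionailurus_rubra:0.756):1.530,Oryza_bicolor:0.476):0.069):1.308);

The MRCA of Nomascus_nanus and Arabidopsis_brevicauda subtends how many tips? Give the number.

15

The MRCA of Nomascus_nanus and Arabidopsis_brevicauda is the root, so the clade is the entire tree.
That clade contains 15 terminal taxa: Acinonyx_maculatus, Apis_nanus, Arabidopsis_brevicauda, Melursus_rubra, Nomascus_nanus, Nyctereutes_giganteus, Oryza_bicolor, Pan_brevicauda, Panthera_palustris, Passer_fluviatilis, Pinus_tricolor, Prionailurus_rubra, Quercus_vulgaris, Rana_elegans, Saccharomyces_nanus.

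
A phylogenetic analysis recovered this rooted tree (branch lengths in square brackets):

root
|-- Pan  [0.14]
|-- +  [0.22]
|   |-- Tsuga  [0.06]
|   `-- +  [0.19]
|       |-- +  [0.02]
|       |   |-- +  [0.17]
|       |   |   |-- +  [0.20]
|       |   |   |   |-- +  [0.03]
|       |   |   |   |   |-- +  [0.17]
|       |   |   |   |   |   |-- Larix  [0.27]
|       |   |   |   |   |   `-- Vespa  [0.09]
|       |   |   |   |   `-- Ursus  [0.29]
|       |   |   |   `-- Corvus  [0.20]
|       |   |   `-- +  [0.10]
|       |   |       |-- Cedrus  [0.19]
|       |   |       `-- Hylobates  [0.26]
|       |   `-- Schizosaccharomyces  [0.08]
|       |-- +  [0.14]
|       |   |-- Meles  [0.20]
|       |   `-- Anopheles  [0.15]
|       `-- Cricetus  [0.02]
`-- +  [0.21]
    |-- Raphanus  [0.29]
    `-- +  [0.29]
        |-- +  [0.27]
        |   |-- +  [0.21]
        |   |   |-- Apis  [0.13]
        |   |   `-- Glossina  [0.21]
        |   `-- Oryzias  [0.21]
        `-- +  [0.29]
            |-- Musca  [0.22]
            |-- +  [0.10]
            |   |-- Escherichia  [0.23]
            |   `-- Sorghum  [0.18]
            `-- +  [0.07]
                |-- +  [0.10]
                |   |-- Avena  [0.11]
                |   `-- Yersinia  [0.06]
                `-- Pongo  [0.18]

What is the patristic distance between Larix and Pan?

1.41

The path runs Larix → … → MRCA → … → Pan; the MRCA is the root of the tree.
Branch lengths along that path: 0.27 + 0.17 + 0.03 + 0.20 + 0.17 + 0.02 + 0.19 + 0.22 + 0.14 = 1.41.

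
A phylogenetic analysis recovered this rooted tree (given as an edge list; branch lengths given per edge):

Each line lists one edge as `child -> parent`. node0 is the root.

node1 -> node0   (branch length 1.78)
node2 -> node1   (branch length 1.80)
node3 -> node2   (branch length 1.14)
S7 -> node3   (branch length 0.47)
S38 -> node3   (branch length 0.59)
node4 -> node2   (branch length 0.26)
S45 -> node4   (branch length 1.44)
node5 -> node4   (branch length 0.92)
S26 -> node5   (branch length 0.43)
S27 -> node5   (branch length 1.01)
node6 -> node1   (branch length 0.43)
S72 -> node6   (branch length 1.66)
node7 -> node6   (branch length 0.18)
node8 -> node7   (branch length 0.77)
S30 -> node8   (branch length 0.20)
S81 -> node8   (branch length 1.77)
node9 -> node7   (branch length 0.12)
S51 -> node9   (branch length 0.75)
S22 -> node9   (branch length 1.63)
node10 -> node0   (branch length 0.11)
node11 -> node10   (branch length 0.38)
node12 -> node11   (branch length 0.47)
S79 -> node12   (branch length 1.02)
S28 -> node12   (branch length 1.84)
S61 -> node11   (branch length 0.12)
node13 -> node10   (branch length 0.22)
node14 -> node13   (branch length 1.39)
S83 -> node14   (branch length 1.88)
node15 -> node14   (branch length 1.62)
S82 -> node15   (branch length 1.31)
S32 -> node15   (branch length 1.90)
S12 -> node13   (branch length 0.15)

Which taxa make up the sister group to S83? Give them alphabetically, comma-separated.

S32, S82

S83 attaches to the tree at the node subtending (S83,(S82,S32)).
The other lineage descending from that same node — the sister group — is (S82,S32); its 2 tips in alphabetical order are the answer.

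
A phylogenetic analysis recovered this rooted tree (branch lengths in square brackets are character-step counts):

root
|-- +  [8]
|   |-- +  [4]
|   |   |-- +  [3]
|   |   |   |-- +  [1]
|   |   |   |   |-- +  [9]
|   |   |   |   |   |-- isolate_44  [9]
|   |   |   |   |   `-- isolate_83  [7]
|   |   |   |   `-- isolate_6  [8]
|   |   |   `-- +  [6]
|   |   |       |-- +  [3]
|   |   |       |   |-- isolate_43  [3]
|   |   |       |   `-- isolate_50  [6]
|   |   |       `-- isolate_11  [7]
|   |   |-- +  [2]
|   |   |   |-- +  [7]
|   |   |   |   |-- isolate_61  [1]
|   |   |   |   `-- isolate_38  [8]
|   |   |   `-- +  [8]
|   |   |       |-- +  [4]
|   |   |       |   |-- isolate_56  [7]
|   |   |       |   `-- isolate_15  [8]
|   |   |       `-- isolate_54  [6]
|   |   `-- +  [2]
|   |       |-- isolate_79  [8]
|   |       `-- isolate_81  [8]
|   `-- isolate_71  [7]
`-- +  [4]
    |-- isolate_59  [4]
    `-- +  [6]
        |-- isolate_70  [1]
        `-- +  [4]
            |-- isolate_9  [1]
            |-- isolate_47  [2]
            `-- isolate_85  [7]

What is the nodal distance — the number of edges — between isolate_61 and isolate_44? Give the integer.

The MRCA of isolate_61 and isolate_44 is the node subtending ((((isolate_44,isolate_83),isolate_6),((isolate_43,isolate_50),isolate_11)),((isolate_61,isolate_38),((isolate_56,isolate_15),isolate_54)),(isolate_79,isolate_81)).
From isolate_61 up to that node: 3 branches. From isolate_44 up to the same node: 4 branches. Total: 3 + 4 = 7.

7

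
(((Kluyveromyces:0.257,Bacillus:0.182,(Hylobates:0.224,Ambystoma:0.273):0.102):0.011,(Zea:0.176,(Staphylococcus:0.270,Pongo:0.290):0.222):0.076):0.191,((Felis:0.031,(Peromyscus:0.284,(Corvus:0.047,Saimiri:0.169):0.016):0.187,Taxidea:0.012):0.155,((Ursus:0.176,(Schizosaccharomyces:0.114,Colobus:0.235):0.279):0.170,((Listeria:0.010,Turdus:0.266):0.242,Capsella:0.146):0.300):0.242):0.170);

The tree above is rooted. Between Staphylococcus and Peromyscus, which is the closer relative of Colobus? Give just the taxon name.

Peromyscus

The MRCA of Colobus and Peromyscus subtends ((Felis,(Peromyscus,(Corvus,Saimiri)),Taxidea),((Ursus,(Schizosaccharomyces,Colobus)),((Listeria,Turdus),Capsella))) (11 taxa).
The MRCA of Colobus and Staphylococcus is the root, subtending the entire tree (18 taxa).
The first is nested inside the second, so Colobus shares a more recent common ancestor with Peromyscus.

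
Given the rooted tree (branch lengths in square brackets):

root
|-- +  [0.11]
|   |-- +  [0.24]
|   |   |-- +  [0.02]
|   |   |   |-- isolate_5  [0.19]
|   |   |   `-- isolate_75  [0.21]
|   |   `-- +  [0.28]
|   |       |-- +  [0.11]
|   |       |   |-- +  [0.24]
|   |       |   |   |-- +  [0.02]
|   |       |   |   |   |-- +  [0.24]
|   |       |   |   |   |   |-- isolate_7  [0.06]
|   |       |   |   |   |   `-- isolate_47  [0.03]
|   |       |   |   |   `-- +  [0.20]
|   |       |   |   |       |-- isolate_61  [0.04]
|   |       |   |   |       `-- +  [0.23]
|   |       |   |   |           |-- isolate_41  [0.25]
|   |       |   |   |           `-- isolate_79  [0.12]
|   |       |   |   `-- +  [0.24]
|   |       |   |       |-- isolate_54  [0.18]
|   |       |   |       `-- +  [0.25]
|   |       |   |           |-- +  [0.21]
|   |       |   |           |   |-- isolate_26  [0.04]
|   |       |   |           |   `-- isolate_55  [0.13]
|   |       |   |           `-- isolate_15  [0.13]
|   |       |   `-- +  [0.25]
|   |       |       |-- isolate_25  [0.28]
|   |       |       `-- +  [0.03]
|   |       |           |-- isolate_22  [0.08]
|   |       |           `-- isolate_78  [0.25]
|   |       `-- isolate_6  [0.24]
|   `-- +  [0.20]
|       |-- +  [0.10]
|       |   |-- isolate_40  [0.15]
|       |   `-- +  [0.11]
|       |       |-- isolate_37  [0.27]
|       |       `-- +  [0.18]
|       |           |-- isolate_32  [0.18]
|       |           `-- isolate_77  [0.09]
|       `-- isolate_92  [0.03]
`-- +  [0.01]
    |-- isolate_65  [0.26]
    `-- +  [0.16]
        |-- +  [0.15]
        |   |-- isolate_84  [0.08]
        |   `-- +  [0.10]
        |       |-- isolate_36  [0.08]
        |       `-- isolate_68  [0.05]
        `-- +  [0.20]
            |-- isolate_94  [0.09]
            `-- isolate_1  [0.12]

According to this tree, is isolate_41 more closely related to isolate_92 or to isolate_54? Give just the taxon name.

The MRCA of isolate_41 and isolate_54 subtends (((isolate_7,isolate_47),(isolate_61,(isolate_41,isolate_79))),(isolate_54,((isolate_26,isolate_55),isolate_15))) (9 taxa).
The MRCA of isolate_41 and isolate_92 subtends (((isolate_5,isolate_75),(((((isolate_7,isolate_47),(isolate_61,(isolate_41,isolate_79))),(isolate_54,((isolate_26,isolate_55),isolate_15))),(isolate_25,(isolate_22,isolate_78))),isolate_6)),((isolate_40,(isolate_37,(isolate_32,isolate_77))),isolate_92)) (20 taxa).
The first is nested inside the second, so isolate_41 shares a more recent common ancestor with isolate_54.

isolate_54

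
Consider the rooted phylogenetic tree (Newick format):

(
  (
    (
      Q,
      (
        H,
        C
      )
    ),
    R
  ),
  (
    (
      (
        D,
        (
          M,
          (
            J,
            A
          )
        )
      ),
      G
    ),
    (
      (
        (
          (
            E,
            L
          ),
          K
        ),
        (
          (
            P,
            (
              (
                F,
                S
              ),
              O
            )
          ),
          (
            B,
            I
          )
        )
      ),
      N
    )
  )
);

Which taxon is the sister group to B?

B attaches to the tree at the node subtending (B,I).
The other lineage descending from that same node — the sister group — is the single tip I.

I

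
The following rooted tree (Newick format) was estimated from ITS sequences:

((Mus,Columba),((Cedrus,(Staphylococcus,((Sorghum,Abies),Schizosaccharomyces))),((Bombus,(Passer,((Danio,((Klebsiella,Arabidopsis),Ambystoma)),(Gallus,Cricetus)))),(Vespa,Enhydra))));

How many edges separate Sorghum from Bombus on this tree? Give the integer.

8

The MRCA of Sorghum and Bombus is the node subtending ((Cedrus,(Staphylococcus,((Sorghum,Abies),Schizosaccharomyces))),((Bombus,(Passer,((Danio,((Klebsiella,Arabidopsis),Ambystoma)),(Gallus,Cricetus)))),(Vespa,Enhydra))).
From Sorghum up to that node: 5 branches. From Bombus up to the same node: 3 branches. Total: 5 + 3 = 8.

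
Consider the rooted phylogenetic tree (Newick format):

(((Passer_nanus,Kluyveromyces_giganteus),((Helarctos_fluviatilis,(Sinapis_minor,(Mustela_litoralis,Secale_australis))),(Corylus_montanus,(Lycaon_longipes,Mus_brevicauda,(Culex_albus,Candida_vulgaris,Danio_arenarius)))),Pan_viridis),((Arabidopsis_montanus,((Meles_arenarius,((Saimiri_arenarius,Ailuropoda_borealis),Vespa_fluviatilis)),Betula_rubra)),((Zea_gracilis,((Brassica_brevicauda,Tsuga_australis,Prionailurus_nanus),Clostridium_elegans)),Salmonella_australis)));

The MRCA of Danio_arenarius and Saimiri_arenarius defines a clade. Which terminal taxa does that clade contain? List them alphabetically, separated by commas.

Ailuropoda_borealis, Arabidopsis_montanus, Betula_rubra, Brassica_brevicauda, Candida_vulgaris, Clostridium_elegans, Corylus_montanus, Culex_albus, Danio_arenarius, Helarctos_fluviatilis, Kluyveromyces_giganteus, Lycaon_longipes, Meles_arenarius, Mus_brevicauda, Mustela_litoralis, Pan_viridis, Passer_nanus, Prionailurus_nanus, Saimiri_arenarius, Salmonella_australis, Secale_australis, Sinapis_minor, Tsuga_australis, Vespa_fluviatilis, Zea_gracilis

Tracing Danio_arenarius: it sits inside (Culex_albus,Candida_vulgaris,Danio_arenarius).
Tracing Saimiri_arenarius: it sits inside (Saimiri_arenarius,Ailuropoda_borealis).
The smallest clade enclosing both is the whole tree (their MRCA is the root), so the answer is all 25 tips in alphabetical order.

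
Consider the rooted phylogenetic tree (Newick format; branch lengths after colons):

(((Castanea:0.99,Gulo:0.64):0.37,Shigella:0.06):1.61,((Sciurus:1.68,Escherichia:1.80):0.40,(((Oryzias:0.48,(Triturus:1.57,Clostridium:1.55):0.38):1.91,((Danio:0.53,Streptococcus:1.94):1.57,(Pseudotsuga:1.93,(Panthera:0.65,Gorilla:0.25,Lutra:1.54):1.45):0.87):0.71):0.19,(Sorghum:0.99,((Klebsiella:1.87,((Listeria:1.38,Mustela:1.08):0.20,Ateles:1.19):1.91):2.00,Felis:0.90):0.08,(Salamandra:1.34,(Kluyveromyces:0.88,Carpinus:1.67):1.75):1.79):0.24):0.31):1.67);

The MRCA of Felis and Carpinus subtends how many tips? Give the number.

9

The MRCA of Felis and Carpinus is the node subtending (Sorghum,((Klebsiella,((Listeria,Mustela),Ateles)),Felis),(Salamandra,(Kluyveromyces,Carpinus))).
That clade contains 9 terminal taxa: Ateles, Carpinus, Felis, Klebsiella, Kluyveromyces, Listeria, Mustela, Salamandra, Sorghum.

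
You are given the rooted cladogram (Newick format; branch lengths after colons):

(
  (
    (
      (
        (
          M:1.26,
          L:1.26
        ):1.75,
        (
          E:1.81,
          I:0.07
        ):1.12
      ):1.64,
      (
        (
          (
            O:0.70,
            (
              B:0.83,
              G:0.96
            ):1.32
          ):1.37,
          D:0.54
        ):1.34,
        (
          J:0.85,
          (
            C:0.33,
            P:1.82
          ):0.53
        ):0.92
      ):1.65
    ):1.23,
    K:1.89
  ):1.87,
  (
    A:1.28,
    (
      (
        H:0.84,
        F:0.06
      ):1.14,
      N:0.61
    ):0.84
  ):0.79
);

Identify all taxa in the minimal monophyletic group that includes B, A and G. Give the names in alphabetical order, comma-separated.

Tracing B: it sits inside (B,G).
Tracing A: it sits inside (A,((H,F),N)).
Tracing G: it sits inside (B,G).
The smallest clade enclosing all 3 is the whole tree (their MRCA is the root), so the answer is all 16 tips in alphabetical order.

A, B, C, D, E, F, G, H, I, J, K, L, M, N, O, P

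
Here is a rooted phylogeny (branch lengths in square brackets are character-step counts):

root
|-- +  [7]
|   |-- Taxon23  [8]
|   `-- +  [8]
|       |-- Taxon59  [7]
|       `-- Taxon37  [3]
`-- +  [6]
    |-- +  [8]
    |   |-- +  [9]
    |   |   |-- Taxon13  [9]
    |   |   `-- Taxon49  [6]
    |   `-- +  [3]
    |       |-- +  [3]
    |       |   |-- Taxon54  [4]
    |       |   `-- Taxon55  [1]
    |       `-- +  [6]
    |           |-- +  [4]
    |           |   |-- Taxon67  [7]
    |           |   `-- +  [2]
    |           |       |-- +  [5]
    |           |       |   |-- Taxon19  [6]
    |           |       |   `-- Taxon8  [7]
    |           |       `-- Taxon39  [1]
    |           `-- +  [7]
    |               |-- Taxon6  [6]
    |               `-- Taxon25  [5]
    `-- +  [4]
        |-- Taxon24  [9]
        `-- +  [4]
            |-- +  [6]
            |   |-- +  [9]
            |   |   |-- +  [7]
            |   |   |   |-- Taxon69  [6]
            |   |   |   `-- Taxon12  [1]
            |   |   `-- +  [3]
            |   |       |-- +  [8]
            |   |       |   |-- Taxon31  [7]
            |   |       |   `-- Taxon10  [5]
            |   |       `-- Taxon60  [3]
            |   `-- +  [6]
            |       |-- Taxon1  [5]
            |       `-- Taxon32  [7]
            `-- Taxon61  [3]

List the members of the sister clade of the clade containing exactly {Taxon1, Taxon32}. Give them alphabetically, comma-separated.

Taxon10, Taxon12, Taxon31, Taxon60, Taxon69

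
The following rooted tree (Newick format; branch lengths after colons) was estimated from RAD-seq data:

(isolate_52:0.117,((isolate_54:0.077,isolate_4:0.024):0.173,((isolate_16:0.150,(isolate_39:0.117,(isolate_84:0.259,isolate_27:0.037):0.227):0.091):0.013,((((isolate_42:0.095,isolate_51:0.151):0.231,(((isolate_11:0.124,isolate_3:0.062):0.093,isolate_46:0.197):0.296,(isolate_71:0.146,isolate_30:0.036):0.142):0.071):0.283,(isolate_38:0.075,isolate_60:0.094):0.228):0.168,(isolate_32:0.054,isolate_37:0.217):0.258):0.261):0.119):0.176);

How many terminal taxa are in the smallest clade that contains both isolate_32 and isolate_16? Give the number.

15

The MRCA of isolate_32 and isolate_16 is the node subtending ((isolate_16,(isolate_39,(isolate_84,isolate_27))),((((isolate_42,isolate_51),(((isolate_11,isolate_3),isolate_46),(isolate_71,isolate_30))),(isolate_38,isolate_60)),(isolate_32,isolate_37))).
That clade contains 15 terminal taxa: isolate_11, isolate_16, isolate_27, isolate_3, isolate_30, isolate_32, isolate_37, isolate_38, isolate_39, isolate_42, isolate_46, isolate_51, isolate_60, isolate_71, isolate_84.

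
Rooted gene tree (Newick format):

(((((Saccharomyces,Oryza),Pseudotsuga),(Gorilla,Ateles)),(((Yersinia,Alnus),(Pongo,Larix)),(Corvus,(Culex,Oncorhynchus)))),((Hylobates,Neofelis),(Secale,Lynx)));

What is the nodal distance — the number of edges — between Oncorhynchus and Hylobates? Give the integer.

8

The MRCA of Oncorhynchus and Hylobates is the root of the tree.
From Oncorhynchus up to that node: 5 branches. From Hylobates up to the same node: 3 branches. Total: 5 + 3 = 8.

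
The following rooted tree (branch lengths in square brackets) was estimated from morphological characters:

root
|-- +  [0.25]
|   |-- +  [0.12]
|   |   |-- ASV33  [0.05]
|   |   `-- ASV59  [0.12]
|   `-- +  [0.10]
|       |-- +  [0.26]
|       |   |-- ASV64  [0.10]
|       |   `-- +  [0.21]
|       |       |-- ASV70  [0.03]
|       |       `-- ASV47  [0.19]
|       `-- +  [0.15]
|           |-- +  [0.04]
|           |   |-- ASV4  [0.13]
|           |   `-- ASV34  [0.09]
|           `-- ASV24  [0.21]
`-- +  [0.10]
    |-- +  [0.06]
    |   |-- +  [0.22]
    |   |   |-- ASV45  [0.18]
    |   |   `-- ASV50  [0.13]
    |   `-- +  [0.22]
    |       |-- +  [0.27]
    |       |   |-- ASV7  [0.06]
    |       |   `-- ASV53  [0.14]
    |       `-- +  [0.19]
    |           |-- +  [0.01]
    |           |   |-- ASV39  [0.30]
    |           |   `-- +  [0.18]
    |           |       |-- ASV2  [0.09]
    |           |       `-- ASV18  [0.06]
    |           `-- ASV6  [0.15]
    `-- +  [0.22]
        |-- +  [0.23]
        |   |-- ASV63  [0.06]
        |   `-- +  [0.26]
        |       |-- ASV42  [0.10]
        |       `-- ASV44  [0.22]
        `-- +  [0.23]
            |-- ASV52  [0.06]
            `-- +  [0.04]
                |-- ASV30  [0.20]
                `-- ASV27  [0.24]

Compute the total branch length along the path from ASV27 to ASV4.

The path runs ASV27 → … → MRCA → … → ASV4; the MRCA is the root of the tree.
Branch lengths along that path: 0.24 + 0.04 + 0.23 + 0.22 + 0.10 + 0.25 + 0.10 + 0.15 + 0.04 + 0.13 = 1.50.

1.50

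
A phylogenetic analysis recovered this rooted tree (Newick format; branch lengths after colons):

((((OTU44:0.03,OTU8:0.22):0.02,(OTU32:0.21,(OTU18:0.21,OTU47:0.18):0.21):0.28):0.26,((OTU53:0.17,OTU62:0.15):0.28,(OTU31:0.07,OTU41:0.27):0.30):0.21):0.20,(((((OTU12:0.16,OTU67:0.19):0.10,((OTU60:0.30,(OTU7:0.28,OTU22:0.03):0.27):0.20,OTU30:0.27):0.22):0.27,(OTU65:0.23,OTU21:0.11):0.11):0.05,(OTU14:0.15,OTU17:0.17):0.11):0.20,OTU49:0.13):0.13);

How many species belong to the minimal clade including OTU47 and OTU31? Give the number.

The MRCA of OTU47 and OTU31 is the node subtending (((OTU44,OTU8),(OTU32,(OTU18,OTU47))),((OTU53,OTU62),(OTU31,OTU41))).
That clade contains 9 terminal taxa: OTU18, OTU31, OTU32, OTU41, OTU44, OTU47, OTU53, OTU62, OTU8.

9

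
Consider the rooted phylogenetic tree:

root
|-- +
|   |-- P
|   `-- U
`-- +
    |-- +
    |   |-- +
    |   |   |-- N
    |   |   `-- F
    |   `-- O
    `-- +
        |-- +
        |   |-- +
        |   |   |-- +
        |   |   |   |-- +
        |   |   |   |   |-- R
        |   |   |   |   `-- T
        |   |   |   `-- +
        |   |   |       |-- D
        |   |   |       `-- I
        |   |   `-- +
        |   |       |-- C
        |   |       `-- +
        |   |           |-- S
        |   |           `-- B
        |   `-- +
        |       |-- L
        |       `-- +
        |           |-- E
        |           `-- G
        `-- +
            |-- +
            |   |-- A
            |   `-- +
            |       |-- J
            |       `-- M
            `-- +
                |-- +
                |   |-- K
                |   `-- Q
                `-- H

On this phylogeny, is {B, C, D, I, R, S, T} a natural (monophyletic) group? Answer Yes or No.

The most recent common ancestor of these taxa subtends (((R,T),(D,I)),(C,(S,B))).
That clade has exactly 7 tips — every listed taxon and nothing else — so the group is monophyletic.

Yes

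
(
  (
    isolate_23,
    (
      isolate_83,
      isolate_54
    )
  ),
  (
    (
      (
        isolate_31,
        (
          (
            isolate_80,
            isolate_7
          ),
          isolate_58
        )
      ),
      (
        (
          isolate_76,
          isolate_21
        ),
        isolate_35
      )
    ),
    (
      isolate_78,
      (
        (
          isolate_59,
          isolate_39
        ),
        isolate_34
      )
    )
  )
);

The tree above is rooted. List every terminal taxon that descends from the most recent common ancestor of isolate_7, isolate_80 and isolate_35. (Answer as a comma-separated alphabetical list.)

Tracing isolate_7: it sits inside (isolate_80,isolate_7).
Tracing isolate_80: it sits inside (isolate_80,isolate_7).
Tracing isolate_35: it sits inside ((isolate_76,isolate_21),isolate_35).
The smallest clade enclosing all 3 is ((isolate_31,((isolate_80,isolate_7),isolate_58)),((isolate_76,isolate_21),isolate_35)); the answer is its 7 terminal taxa in alphabetical order.

isolate_21, isolate_31, isolate_35, isolate_58, isolate_7, isolate_76, isolate_80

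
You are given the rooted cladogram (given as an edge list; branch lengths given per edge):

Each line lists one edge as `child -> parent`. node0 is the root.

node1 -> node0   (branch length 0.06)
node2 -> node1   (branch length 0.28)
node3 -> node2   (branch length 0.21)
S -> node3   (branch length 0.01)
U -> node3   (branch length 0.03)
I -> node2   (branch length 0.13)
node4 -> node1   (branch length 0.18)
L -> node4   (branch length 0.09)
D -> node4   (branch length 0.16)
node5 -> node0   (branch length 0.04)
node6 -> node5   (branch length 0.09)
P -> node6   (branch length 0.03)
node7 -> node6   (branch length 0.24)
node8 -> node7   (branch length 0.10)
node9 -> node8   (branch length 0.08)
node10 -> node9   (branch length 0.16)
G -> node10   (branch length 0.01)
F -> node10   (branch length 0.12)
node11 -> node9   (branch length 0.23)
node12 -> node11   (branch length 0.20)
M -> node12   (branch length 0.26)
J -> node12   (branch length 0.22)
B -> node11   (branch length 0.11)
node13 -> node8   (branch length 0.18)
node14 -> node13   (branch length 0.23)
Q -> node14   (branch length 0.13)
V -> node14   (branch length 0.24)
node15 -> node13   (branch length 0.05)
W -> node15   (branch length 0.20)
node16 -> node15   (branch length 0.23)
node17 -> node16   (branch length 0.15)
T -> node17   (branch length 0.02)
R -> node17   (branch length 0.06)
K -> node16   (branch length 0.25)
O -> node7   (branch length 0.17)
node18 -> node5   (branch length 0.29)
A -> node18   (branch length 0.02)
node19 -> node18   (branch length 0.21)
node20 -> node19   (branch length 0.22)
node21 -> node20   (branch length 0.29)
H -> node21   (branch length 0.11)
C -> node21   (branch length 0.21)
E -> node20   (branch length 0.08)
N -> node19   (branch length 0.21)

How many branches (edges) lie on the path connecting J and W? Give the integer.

7

The MRCA of J and W is the node subtending (((G,F),((M,J),B)),((Q,V),(W,((T,R),K)))).
From J up to that node: 4 branches. From W up to the same node: 3 branches. Total: 4 + 3 = 7.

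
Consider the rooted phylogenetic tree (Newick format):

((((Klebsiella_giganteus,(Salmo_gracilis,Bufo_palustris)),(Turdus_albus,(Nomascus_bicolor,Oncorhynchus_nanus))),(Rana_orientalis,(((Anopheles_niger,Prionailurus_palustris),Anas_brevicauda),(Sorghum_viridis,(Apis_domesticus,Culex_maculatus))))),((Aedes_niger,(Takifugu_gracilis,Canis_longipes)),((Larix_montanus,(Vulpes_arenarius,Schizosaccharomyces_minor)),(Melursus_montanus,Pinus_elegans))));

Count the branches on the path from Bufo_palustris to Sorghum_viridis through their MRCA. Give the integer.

The MRCA of Bufo_palustris and Sorghum_viridis is the node subtending (((Klebsiella_giganteus,(Salmo_gracilis,Bufo_palustris)),(Turdus_albus,(Nomascus_bicolor,Oncorhynchus_nanus))),(Rana_orientalis,(((Anopheles_niger,Prionailurus_palustris),Anas_brevicauda),(Sorghum_viridis,(Apis_domesticus,Culex_maculatus))))).
From Bufo_palustris up to that node: 4 branches. From Sorghum_viridis up to the same node: 4 branches. Total: 4 + 4 = 8.

8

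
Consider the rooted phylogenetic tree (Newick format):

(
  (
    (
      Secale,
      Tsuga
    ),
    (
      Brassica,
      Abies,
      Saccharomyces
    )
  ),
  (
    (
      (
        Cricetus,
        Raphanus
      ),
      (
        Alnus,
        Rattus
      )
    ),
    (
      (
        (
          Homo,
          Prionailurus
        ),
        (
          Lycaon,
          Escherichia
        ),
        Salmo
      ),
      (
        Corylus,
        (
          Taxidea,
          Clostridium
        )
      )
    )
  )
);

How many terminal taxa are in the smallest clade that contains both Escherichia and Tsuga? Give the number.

17

The MRCA of Escherichia and Tsuga is the root, so the clade is the entire tree.
That clade contains 17 terminal taxa: Abies, Alnus, Brassica, Clostridium, Corylus, Cricetus, Escherichia, Homo, Lycaon, Prionailurus, Raphanus, Rattus, Saccharomyces, Salmo, Secale, Taxidea, Tsuga.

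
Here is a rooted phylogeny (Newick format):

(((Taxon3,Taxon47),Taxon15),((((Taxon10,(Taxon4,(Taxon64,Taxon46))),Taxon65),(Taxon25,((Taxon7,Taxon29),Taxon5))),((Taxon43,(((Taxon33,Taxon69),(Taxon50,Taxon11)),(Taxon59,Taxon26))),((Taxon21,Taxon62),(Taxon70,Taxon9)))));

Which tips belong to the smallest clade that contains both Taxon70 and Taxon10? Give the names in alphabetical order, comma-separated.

Taxon10, Taxon11, Taxon21, Taxon25, Taxon26, Taxon29, Taxon33, Taxon4, Taxon43, Taxon46, Taxon5, Taxon50, Taxon59, Taxon62, Taxon64, Taxon65, Taxon69, Taxon7, Taxon70, Taxon9

Tracing Taxon70: it sits inside (Taxon70,Taxon9).
Tracing Taxon10: it sits inside (Taxon10,(Taxon4,(Taxon64,Taxon46))).
The smallest clade enclosing both is ((((Taxon10,(Taxon4,(Taxon64,Taxon46))),Taxon65),(Taxon25,((Taxon7,Taxon29),Taxon5))),((Taxon43,(((Taxon33,Taxon69),(Taxon50,Taxon11)),(Taxon59,Taxon26))),((Taxon21,Taxon62),(Taxon70,Taxon9)))); the answer is its 20 terminal taxa in alphabetical order.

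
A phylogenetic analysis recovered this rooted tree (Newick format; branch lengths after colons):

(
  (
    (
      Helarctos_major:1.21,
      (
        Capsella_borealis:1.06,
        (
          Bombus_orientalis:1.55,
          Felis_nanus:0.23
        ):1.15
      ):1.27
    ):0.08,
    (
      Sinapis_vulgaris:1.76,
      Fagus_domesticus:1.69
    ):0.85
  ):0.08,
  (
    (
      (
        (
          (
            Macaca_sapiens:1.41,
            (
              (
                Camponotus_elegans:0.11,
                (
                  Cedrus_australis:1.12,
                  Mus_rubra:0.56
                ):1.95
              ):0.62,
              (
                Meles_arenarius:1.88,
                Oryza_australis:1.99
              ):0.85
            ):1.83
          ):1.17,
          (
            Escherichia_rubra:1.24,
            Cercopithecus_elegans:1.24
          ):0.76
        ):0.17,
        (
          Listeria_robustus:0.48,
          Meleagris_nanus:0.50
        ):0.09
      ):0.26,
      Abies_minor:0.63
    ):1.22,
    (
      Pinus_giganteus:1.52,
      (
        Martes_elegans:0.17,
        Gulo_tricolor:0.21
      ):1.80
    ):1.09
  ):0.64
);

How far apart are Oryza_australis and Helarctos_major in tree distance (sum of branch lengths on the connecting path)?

The path runs Oryza_australis → … → MRCA → … → Helarctos_major; the MRCA is the root of the tree.
Branch lengths along that path: 1.99 + 0.85 + 1.83 + 1.17 + 0.17 + 0.26 + 1.22 + 0.64 + 0.08 + 0.08 + 1.21 = 9.50.

9.50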